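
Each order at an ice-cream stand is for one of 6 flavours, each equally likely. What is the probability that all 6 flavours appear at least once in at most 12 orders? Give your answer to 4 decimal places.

By inclusion–exclusion over which flavours are missing,
P(all seen) = Σ_{j=0}^{6} (-1)^j C(6,j)((6-j)/6)^12
= 1.00000 - 0.67294 + 0.11561 - 0.00488 + 0.00003 - 0.00000 + 0.00000
= 0.43782.

0.4378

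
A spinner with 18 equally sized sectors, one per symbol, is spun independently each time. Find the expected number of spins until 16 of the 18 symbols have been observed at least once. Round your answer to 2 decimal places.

35.91

Going from k to k+1 distinct takes a geometric number of spins with mean 18/(18-k).
Sum over k = 0,...,15: E = 18/18 + 18/17 + 18/16 + ... + 18/4 + 18/3 = 35.912.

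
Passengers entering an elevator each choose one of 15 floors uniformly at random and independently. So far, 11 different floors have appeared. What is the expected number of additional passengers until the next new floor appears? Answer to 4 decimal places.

3.7500

The number of passengers until the next new floor is geometric with success probability 4/15, so its mean is 15/4.
E = 15/4 = 3.75000.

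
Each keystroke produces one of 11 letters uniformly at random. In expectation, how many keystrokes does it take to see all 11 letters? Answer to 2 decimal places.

The wait to go from k to k+1 distinct letters is geometric with mean 11/(11-k).
E[T] = 11/11 + 11/10 + 11/9 + ... + 11/2 + 11/1 = 11·H_{11}.
H_{11} = 3.020, so E[T] = 33.219.

33.22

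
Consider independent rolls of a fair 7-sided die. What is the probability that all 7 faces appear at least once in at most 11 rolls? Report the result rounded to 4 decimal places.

Let A_i be the event that face i is missing after 11 rolls. By inclusion–exclusion on the A_i,
P(all seen) = Σ_{j=0}^{7} (-1)^j C(7,j)((7-j)/7)^11
= 1.00000 - 1.28435 + 0.51857 - 0.07424 + 0.00314 - 0.00002 + 0.00000 - 0.00000
= 0.16310.

0.1631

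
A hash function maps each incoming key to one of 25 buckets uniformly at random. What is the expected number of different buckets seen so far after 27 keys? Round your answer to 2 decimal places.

For each bucket, P(seen in 27 keys) = 1 - (24/25)^27 = 0.668.
By linearity of expectation, E[distinct seen] = 25·(1 - (24/25)^27) = 16.696.

16.70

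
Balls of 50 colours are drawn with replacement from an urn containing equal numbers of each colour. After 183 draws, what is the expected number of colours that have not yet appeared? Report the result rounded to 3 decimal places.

1.240

For each colour, P(unseen after 183) = (49/50)^183 = 0.0248.
By linearity of expectation, E[unseen] = 50·(49/50)^183 = 1.2398.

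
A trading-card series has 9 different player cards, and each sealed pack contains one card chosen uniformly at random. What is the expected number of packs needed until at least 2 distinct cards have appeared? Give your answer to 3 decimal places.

2.125

With k distinct cards already seen, the next new one arrives after an expected 9/(9-k) packs.
Sum over k = 0,...,1: E = 9/9 + 9/8 = 2.1250.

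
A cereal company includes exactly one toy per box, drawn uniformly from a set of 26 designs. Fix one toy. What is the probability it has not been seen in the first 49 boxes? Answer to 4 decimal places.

0.1463

On each box the fixed toy fails to appear with probability 25/26.
P(still missing after 49) = (25/26)^49 = 0.14634.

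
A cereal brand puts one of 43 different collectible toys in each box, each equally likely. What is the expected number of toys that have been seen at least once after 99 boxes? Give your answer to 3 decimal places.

For each toy, P(seen in 99 boxes) = 1 - (42/43)^99 = 0.9027.
By linearity of expectation, E[distinct seen] = 43·(1 - (42/43)^99) = 38.8143.

38.814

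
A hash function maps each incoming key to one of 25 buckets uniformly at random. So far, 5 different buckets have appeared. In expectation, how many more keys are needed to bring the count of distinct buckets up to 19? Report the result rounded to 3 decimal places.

With k distinct buckets already seen, the next new one takes an expected 25/(25-k) keys.
Sum over k = 5,...,18: E = 25/20 + 25/19 + 25/18 + ... + 25/8 + 25/7 = 28.6935.

28.693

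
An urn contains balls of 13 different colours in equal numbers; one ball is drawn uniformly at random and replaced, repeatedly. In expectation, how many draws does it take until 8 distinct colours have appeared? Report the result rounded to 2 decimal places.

11.66

Going from k to k+1 distinct takes a geometric number of draws with mean 13/(13-k).
Sum over k = 0,...,7: E = 13/13 + 13/12 + 13/11 + ... + 13/7 + 13/6 = 11.658.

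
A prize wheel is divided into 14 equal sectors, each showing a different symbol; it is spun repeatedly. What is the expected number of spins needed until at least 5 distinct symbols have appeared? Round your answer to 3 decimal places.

5.916

Going from k to k+1 distinct takes a geometric number of spins with mean 14/(14-k).
Sum over k = 0,...,4: E = 14/14 + 14/13 + 14/12 + 14/11 + 14/10 = 5.9163.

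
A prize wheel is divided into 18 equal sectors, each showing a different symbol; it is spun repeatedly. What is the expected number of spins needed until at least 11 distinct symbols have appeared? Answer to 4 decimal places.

16.2405

With k distinct symbols already seen, the next new one arrives after an expected 18/(18-k) spins.
Sum over k = 0,...,10: E = 18/18 + 18/17 + 18/16 + ... + 18/9 + 18/8 = 16.24052.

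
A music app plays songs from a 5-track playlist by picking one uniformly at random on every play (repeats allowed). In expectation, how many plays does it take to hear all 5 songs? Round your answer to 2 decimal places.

11.42

After k distinct songs have appeared, the next play gives a new one with probability (5-k)/5, so the expected wait for the (k+1)-th is 5/(5-k).
E[T] = 5/5 + 5/4 + 5/3 + 5/2 + 5/1 = 5·H_{5}.
H_{5} = 2.283, so E[T] = 11.417.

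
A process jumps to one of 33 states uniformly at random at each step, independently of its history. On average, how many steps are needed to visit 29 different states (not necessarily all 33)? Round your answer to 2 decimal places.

66.18

Going from k to k+1 distinct takes a geometric number of steps with mean 33/(33-k).
Sum over k = 0,...,28: E = 33/33 + 33/32 + 33/31 + ... + 33/6 + 33/5 = 66.180.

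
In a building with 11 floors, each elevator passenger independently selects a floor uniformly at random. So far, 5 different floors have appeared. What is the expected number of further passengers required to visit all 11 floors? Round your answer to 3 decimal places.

With k distinct floors already seen, the next new one takes an expected 11/(11-k) passengers.
Sum over k = 5,...,10: E = 11/6 + 11/5 + 11/4 + 11/3 + 11/2 + 11/1 = 26.9500.

26.950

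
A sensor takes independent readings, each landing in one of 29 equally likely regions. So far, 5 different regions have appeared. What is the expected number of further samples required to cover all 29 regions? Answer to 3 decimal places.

With k distinct regions already seen, the next new one takes an expected 29/(29-k) samples.
Sum over k = 5,...,28: E = 29/24 + 29/23 + 29/22 + ... + 29/2 + 29/1 = 109.5028.

109.503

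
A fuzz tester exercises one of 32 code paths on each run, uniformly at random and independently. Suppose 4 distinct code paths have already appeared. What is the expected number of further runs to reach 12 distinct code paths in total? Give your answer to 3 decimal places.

10.542

From k distinct to k+1 distinct takes on average 32/(32-k) runs.
Sum over k = 4,...,11: E = 32/28 + 32/27 + 32/26 + ... + 32/22 + 32/21 = 10.5418.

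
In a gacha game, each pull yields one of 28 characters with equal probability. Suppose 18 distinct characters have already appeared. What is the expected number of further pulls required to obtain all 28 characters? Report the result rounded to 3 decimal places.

From k distinct to k+1 distinct takes on average 28/(28-k) pulls.
Sum over k = 18,...,27: E = 28/10 + 28/9 + 28/8 + ... + 28/2 + 28/1 = 82.0111.

82.011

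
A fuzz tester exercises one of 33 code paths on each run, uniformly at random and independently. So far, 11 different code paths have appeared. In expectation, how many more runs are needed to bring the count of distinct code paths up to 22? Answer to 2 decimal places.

22.14

With k distinct code paths already seen, the next new one takes an expected 33/(33-k) runs.
Sum over k = 11,...,21: E = 33/22 + 33/21 + 33/20 + ... + 33/13 + 33/12 = 22.141.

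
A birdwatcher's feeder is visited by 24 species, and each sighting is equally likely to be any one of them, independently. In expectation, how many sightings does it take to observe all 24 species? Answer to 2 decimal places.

90.62

Split into phases: going from k distinct to k+1 distinct takes on average 24/(24-k) sightings.
E[T] = 24/24 + 24/23 + 24/22 + ... + 24/2 + 24/1 = 24·H_{24}.
H_{24} = 3.776, so E[T] = 90.623.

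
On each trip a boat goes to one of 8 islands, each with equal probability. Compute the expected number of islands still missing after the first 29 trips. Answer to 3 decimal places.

0.166

For each island, P(unseen after 29) = (7/8)^29 = 0.0208.
By linearity of expectation, E[unseen] = 8·(7/8)^29 = 0.1665.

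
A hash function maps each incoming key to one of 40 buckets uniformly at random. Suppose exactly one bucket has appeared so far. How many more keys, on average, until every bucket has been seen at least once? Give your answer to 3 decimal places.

With k distinct buckets already seen, the next new one takes an expected 40/(40-k) keys.
Sum over k = 1,...,39: E = 40/39 + 40/38 + 40/37 + ... + 40/2 + 40/1 = 170.1417.

170.142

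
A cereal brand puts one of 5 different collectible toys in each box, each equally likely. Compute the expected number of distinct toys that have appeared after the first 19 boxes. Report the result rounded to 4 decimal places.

4.9279

For each toy, P(seen in 19 boxes) = 1 - (4/5)^19 = 0.98559.
By linearity of expectation, E[distinct seen] = 5·(1 - (4/5)^19) = 4.92794.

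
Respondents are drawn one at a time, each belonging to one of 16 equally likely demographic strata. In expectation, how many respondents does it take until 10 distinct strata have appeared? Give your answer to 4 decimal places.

14.8917

Going from k to k+1 distinct takes a geometric number of respondents with mean 16/(16-k).
Sum over k = 0,...,9: E = 16/16 + 16/15 + 16/14 + ... + 16/8 + 16/7 = 14.89166.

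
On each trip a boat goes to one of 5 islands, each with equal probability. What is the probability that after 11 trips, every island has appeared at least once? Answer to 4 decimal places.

0.6064

By inclusion–exclusion over which islands are missing,
P(all seen) = Σ_{j=0}^{5} (-1)^j C(5,j)((5-j)/5)^11
= 1.00000 - 0.42950 + 0.03628 - 0.00042 + 0.00000 - 0.00000
= 0.60636.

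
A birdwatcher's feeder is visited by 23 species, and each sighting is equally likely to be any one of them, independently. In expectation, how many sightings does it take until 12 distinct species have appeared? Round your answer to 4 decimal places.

With k distinct species already seen, the next new one arrives after an expected 23/(23-k) sightings.
Sum over k = 0,...,11: E = 23/23 + 23/22 + 23/21 + ... + 23/13 + 23/12 = 16.43153.

16.4315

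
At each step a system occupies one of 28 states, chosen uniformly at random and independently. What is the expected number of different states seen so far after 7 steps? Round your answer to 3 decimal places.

For each state, P(seen in 7 steps) = 1 - (27/28)^7 = 0.2248.
By linearity of expectation, E[distinct seen] = 28·(1 - (27/28)^7) = 6.2931.

6.293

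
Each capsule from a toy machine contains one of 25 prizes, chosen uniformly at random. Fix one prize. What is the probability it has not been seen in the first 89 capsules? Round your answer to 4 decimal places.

0.0264

Each capsule misses the fixed prize with probability (25-1)/25 = 24/25, independently.
P(still missing after 89) = (24/25)^89 = 0.02643.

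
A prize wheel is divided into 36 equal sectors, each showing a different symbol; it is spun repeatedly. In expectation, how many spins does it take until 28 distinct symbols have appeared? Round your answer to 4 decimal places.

With k distinct symbols already seen, the next new one arrives after an expected 36/(36-k) spins.
Sum over k = 0,...,27: E = 36/36 + 36/35 + 36/34 + ... + 36/10 + 36/9 = 52.44127.

52.4413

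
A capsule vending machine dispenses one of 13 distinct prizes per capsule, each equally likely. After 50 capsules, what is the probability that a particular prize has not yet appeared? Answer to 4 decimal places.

0.0183

On each capsule the fixed prize fails to appear with probability 12/13.
P(still missing after 50) = (12/13)^50 = 0.01828.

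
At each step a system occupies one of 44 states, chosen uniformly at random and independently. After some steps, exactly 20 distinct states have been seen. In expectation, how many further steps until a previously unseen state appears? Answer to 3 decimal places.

The number of steps until the next new state is geometric with success probability 24/44, so its mean is 44/24.
E = 44/24 = 1.8333.

1.833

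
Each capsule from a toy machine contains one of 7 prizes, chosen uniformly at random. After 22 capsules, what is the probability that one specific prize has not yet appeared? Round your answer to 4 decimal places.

Each capsule misses the fixed prize with probability (7-1)/7 = 6/7, independently.
P(still missing after 22) = (6/7)^22 = 0.03366.

0.0337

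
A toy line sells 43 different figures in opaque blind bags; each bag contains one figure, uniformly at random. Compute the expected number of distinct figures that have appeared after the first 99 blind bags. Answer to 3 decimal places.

For each figure, P(seen in 99 blind bags) = 1 - (42/43)^99 = 0.9027.
By linearity of expectation, E[distinct seen] = 43·(1 - (42/43)^99) = 38.8143.

38.814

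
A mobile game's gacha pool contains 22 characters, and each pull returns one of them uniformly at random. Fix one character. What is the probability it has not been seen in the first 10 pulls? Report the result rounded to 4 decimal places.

0.6280

On each pull the fixed character fails to appear with probability 21/22.
P(still missing after 10) = (21/22)^10 = 0.62801.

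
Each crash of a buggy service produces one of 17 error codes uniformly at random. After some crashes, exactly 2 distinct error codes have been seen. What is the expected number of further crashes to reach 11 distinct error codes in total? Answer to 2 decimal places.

14.76

From k distinct to k+1 distinct takes on average 17/(17-k) crashes.
Sum over k = 2,...,10: E = 17/15 + 17/14 + 17/13 + ... + 17/8 + 17/7 = 14.760.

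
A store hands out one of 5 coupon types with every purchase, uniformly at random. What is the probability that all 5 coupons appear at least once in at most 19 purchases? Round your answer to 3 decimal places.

0.929

By inclusion–exclusion over which coupons are missing,
P(all seen) = Σ_{j=0}^{5} (-1)^j C(5,j)((5-j)/5)^19
= 1.0000 - 0.0721 + 0.0006 - 0.0000 + 0.0000 - 0.0000
= 0.9286.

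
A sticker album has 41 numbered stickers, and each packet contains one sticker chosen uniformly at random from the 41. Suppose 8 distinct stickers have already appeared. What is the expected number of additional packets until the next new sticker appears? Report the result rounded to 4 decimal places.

Each packet yields a new sticker with probability (41-8)/41 = 33/41, so the wait is geometric with mean 41/33.
E = 41/33 = 1.24242.

1.2424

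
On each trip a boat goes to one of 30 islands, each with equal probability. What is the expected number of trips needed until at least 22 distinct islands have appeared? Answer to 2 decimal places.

With k distinct islands already seen, the next new one arrives after an expected 30/(30-k) trips.
Sum over k = 0,...,21: E = 30/30 + 30/29 + 30/28 + ... + 30/10 + 30/9 = 38.314.

38.31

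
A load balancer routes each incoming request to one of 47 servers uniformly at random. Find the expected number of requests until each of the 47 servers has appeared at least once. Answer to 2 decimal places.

208.58

Split into phases: going from k distinct to k+1 distinct takes on average 47/(47-k) requests.
E[T] = 47/47 + 47/46 + 47/45 + ... + 47/2 + 47/1 = 47·H_{47}.
H_{47} = 4.438, so E[T] = 208.584.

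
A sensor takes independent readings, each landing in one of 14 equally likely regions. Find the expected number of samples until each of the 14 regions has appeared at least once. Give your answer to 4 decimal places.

45.5219

Split into phases: going from k distinct to k+1 distinct takes on average 14/(14-k) samples.
E[T] = 14/14 + 14/13 + 14/12 + ... + 14/2 + 14/1 = 14·H_{14}.
H_{14} = 3.25156, so E[T] = 45.52187.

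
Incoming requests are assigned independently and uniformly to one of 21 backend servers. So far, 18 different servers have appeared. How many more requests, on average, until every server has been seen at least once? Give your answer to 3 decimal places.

With k distinct servers already seen, the next new one takes an expected 21/(21-k) requests.
Sum over k = 18,...,20: E = 21/3 + 21/2 + 21/1 = 38.5000.

38.500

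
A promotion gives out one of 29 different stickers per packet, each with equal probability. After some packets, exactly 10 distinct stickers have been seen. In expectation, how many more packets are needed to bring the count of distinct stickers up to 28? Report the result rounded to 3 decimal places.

73.884

The wait to go from k to k+1 distinct stickers is geometric with mean 29/(29-k).
Sum over k = 10,...,27: E = 29/19 + 29/18 + 29/17 + ... + 29/3 + 29/2 = 73.8845.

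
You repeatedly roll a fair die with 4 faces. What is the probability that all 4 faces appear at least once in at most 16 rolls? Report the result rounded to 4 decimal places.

Let A_i be the event that face i is missing after 16 rolls. By inclusion–exclusion on the A_i,
P(all seen) = Σ_{j=0}^{4} (-1)^j C(4,j)((4-j)/4)^16
= 1.00000 - 0.04009 + 0.00009 - 0.00000 + 0.00000
= 0.96000.

0.9600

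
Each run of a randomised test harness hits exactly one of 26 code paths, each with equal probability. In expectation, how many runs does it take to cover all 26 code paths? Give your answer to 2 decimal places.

After k distinct code paths have appeared, the next run gives a new one with probability (26-k)/26, so the expected wait for the (k+1)-th is 26/(26-k).
E[T] = 26/26 + 26/25 + 26/24 + ... + 26/2 + 26/1 = 26·H_{26}.
H_{26} = 3.854, so E[T] = 100.215.

100.21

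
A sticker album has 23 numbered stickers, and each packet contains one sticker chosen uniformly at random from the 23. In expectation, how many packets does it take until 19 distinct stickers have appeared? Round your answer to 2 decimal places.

Going from k to k+1 distinct takes a geometric number of packets with mean 23/(23-k).
Sum over k = 0,...,18: E = 23/23 + 23/22 + 23/21 + ... + 23/6 + 23/5 = 37.972.

37.97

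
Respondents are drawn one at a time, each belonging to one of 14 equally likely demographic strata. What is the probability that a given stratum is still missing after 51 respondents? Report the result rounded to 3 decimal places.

On each respondent the fixed stratum fails to appear with probability 13/14.
P(still missing after 51) = (13/14)^51 = 0.0228.

0.023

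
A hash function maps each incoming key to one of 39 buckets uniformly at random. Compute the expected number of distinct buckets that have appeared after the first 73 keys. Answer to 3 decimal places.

33.145

For each bucket, P(seen in 73 keys) = 1 - (38/39)^73 = 0.8499.
By linearity of expectation, E[distinct seen] = 39·(1 - (38/39)^73) = 33.1447.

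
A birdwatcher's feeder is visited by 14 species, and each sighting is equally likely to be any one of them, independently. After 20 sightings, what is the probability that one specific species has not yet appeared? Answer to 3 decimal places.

Each sighting misses the fixed species with probability (14-1)/14 = 13/14, independently.
P(still missing after 20) = (13/14)^20 = 0.2271.

0.227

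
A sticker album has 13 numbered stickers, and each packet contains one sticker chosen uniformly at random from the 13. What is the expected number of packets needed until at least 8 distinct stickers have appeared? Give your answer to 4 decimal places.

With k distinct stickers already seen, the next new one arrives after an expected 13/(13-k) packets.
Sum over k = 0,...,7: E = 13/13 + 13/12 + 13/11 + ... + 13/7 + 13/6 = 11.65841.

11.6584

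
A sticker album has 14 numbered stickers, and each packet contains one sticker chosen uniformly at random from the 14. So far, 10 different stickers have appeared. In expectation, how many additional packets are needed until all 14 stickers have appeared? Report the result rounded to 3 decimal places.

The wait to go from k to k+1 distinct stickers is geometric with mean 14/(14-k).
Sum over k = 10,...,13: E = 14/4 + 14/3 + 14/2 + 14/1 = 29.1667.

29.167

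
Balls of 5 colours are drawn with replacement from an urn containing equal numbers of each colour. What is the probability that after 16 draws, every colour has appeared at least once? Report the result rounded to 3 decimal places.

0.862

By inclusion–exclusion over which colours are missing,
P(all seen) = Σ_{j=0}^{5} (-1)^j C(5,j)((5-j)/5)^16
= 1.0000 - 0.1407 + 0.0028 - 0.0000 + 0.0000 - 0.0000
= 0.8621.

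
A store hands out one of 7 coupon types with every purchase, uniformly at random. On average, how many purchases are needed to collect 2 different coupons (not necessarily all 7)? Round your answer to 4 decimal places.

With k distinct coupons already seen, the next new one arrives after an expected 7/(7-k) purchases.
Sum over k = 0,...,1: E = 7/7 + 7/6 = 2.16667.

2.1667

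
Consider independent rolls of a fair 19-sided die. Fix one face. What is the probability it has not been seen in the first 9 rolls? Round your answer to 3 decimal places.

Each roll misses the fixed face with probability (19-1)/19 = 18/19, independently.
P(still missing after 9) = (18/19)^9 = 0.6147.

0.615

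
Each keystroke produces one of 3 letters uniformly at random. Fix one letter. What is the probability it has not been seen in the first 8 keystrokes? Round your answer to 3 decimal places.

Each keystroke misses the fixed letter with probability (3-1)/3 = 2/3, independently.
P(still missing after 8) = (2/3)^8 = 0.0390.

0.039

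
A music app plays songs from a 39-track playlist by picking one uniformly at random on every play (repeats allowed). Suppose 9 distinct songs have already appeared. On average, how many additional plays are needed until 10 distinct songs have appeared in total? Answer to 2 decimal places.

1.30

The wait to go from k to k+1 distinct songs is geometric with mean 39/(39-k).
Only the k = 9 term is needed: E = 39/30 = 1.300.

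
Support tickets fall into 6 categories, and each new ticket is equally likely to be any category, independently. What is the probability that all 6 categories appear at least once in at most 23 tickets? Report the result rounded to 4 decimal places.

0.9108

By inclusion–exclusion over which categories are missing,
P(all seen) = Σ_{j=0}^{6} (-1)^j C(6,j)((6-j)/6)^23
= 1.00000 - 0.09057 + 0.00134 - 0.00000 + 0.00000 - 0.00000 + 0.00000
= 0.91076.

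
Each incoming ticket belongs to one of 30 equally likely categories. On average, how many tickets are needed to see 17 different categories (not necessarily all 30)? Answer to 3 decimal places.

With k distinct categories already seen, the next new one arrives after an expected 30/(30-k) tickets.
Sum over k = 0,...,16: E = 30/30 + 30/29 + 30/28 + ... + 30/15 + 30/14 = 24.4456.

24.446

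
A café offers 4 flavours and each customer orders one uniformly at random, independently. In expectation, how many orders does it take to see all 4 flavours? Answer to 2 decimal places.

The wait to go from k to k+1 distinct flavours is geometric with mean 4/(4-k).
E[T] = 4/4 + 4/3 + 4/2 + 4/1 = 4·H_{4}.
H_{4} = 2.083, so E[T] = 8.333.

8.33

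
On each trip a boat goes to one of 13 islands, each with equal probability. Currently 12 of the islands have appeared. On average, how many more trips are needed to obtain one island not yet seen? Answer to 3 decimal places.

13.000

The number of trips until the next new island is geometric with success probability 1/13, so its mean is 13/1.
E = 13/1 = 13.0000.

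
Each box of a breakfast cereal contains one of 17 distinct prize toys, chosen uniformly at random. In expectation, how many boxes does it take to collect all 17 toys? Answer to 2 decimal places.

58.47

Split into phases: going from k distinct to k+1 distinct takes on average 17/(17-k) boxes.
E[T] = 17/17 + 17/16 + 17/15 + ... + 17/2 + 17/1 = 17·H_{17}.
H_{17} = 3.440, so E[T] = 58.472.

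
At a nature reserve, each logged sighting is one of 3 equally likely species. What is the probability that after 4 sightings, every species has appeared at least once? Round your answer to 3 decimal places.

By inclusion–exclusion over which species are missing,
P(all seen) = Σ_{j=0}^{3} (-1)^j C(3,j)((3-j)/3)^4
= 1.0000 - 0.5926 + 0.0370 - 0.0000
= 0.4444.

0.444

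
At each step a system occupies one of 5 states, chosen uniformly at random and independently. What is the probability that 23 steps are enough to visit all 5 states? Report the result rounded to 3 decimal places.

0.971

By inclusion–exclusion over which states are missing,
P(all seen) = Σ_{j=0}^{5} (-1)^j C(5,j)((5-j)/5)^23
= 1.0000 - 0.0295 + 0.0001 - 0.0000 + 0.0000 - 0.0000
= 0.9706.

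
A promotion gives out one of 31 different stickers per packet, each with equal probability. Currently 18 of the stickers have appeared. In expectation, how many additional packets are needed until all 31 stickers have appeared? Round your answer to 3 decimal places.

98.584

With k distinct stickers already seen, the next new one takes an expected 31/(31-k) packets.
Sum over k = 18,...,30: E = 31/13 + 31/12 + 31/11 + ... + 31/2 + 31/1 = 98.5841.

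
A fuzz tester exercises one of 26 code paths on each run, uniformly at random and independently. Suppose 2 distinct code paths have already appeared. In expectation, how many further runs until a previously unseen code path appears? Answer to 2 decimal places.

1.08

The number of runs until the next new code path is geometric with success probability 24/26, so its mean is 26/24.
E = 26/24 = 1.083.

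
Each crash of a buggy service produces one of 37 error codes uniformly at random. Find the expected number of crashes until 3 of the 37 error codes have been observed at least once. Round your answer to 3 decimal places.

3.085

With k distinct error codes already seen, the next new one arrives after an expected 37/(37-k) crashes.
Sum over k = 0,...,2: E = 37/37 + 37/36 + 37/35 = 3.0849.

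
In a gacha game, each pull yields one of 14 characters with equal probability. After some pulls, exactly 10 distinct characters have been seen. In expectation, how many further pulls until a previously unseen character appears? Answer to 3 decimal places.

3.500

The number of pulls until the next new character is geometric with success probability 4/14, so its mean is 14/4.
E = 14/4 = 3.5000.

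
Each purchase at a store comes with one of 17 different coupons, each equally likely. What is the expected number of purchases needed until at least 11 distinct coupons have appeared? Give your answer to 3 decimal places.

16.822

With k distinct coupons already seen, the next new one arrives after an expected 17/(17-k) purchases.
Sum over k = 0,...,10: E = 17/17 + 17/16 + 17/15 + ... + 17/8 + 17/7 = 16.8224.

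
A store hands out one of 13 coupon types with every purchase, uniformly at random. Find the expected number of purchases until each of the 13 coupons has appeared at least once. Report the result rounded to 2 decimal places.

Split into phases: going from k distinct to k+1 distinct takes on average 13/(13-k) purchases.
E[T] = 13/13 + 13/12 + 13/11 + ... + 13/2 + 13/1 = 13·H_{13}.
H_{13} = 3.180, so E[T] = 41.342.

41.34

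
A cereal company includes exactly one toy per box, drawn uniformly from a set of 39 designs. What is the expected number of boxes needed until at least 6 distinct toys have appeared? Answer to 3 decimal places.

6.425

Going from k to k+1 distinct takes a geometric number of boxes with mean 39/(39-k).
Sum over k = 0,...,5: E = 39/39 + 39/38 + 39/37 + 39/36 + 39/35 + 39/34 = 6.4250.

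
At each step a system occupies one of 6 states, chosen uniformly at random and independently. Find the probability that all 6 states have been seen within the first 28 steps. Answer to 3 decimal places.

0.964

Let A_i be the event that state i is missing after 28 steps. By inclusion–exclusion on the A_i,
P(all seen) = Σ_{j=0}^{6} (-1)^j C(6,j)((6-j)/6)^28
= 1.0000 - 0.0364 + 0.0002 - 0.0000 + 0.0000 - 0.0000 + 0.0000
= 0.9638.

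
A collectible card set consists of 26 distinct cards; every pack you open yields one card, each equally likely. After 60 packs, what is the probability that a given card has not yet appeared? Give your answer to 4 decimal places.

Each pack misses the fixed card with probability (26-1)/26 = 25/26, independently.
P(still missing after 60) = (25/26)^60 = 0.09506.

0.0951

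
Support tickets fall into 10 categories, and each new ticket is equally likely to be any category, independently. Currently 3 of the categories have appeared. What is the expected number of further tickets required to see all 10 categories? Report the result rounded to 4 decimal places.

With k distinct categories already seen, the next new one takes an expected 10/(10-k) tickets.
Sum over k = 3,...,9: E = 10/7 + 10/6 + 10/5 + ... + 10/2 + 10/1 = 25.92857.

25.9286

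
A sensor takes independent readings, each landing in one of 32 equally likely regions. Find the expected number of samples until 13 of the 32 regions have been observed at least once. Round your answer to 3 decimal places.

Going from k to k+1 distinct takes a geometric number of samples with mean 32/(32-k).
Sum over k = 0,...,12: E = 32/32 + 32/31 + 32/30 + ... + 32/21 + 32/20 = 16.3442.

16.344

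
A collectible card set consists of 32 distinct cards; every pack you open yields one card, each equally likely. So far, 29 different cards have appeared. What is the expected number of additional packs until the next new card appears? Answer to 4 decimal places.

10.6667

The number of packs until the next new card is geometric with success probability 3/32, so its mean is 32/3.
E = 32/3 = 10.66667.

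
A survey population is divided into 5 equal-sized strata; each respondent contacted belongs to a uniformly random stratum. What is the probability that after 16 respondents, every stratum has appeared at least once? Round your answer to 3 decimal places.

By inclusion–exclusion over which strata are missing,
P(all seen) = Σ_{j=0}^{5} (-1)^j C(5,j)((5-j)/5)^16
= 1.0000 - 0.1407 + 0.0028 - 0.0000 + 0.0000 - 0.0000
= 0.8621.

0.862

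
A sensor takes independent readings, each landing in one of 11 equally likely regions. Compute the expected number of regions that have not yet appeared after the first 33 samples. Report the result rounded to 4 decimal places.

0.4736

For each region, P(unseen after 33) = (10/11)^33 = 0.04306.
By linearity of expectation, E[unseen] = 11·(10/11)^33 = 0.47362.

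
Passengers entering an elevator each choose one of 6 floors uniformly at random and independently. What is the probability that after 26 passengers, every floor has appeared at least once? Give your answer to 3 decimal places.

0.948

Let A_i be the event that floor i is missing after 26 passengers. By inclusion–exclusion on the A_i,
P(all seen) = Σ_{j=0}^{6} (-1)^j C(6,j)((6-j)/6)^26
= 1.0000 - 0.0524 + 0.0004 - 0.0000 + 0.0000 - 0.0000 + 0.0000
= 0.9480.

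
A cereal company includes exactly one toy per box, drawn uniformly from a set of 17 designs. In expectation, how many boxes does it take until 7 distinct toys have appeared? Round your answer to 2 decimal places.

8.68

Going from k to k+1 distinct takes a geometric number of boxes with mean 17/(17-k).
Sum over k = 0,...,6: E = 17/17 + 17/16 + 17/15 + ... + 17/12 + 17/11 = 8.680.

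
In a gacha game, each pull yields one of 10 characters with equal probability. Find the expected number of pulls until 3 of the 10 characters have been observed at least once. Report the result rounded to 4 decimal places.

3.3611

Going from k to k+1 distinct takes a geometric number of pulls with mean 10/(10-k).
Sum over k = 0,...,2: E = 10/10 + 10/9 + 10/8 = 3.36111.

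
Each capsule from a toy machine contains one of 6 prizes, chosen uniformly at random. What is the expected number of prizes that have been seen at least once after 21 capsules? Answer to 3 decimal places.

For each prize, P(seen in 21 capsules) = 1 - (5/6)^21 = 0.9783.
By linearity of expectation, E[distinct seen] = 6·(1 - (5/6)^21) = 5.8696.

5.870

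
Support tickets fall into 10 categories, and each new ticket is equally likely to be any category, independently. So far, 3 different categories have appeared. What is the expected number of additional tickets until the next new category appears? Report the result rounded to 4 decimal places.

The number of tickets until the next new category is geometric with success probability 7/10, so its mean is 10/7.
E = 10/7 = 1.42857.

1.4286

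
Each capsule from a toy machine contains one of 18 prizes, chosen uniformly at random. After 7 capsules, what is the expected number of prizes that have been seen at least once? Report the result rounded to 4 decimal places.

For each prize, P(seen in 7 capsules) = 1 - (17/18)^7 = 0.32975.
By linearity of expectation, E[distinct seen] = 18·(1 - (17/18)^7) = 5.93555.

5.9356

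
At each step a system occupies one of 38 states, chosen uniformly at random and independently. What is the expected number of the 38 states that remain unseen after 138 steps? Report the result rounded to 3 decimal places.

0.958

For each state, P(unseen after 138) = (37/38)^138 = 0.0252.
By linearity of expectation, E[unseen] = 38·(37/38)^138 = 0.9583.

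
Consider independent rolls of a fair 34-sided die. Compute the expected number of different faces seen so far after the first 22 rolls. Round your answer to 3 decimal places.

16.370

For each face, P(seen in 22 rolls) = 1 - (33/34)^22 = 0.4815.
By linearity of expectation, E[distinct seen] = 34·(1 - (33/34)^22) = 16.3701.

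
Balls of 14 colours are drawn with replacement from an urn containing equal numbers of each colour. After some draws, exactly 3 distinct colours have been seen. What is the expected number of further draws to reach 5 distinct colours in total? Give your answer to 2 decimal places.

The wait to go from k to k+1 distinct colours is geometric with mean 14/(14-k).
Sum over k = 3,...,4: E = 14/11 + 14/10 = 2.673.

2.67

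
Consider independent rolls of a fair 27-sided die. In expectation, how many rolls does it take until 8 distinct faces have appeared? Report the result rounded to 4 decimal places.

9.2804

Going from k to k+1 distinct takes a geometric number of rolls with mean 27/(27-k).
Sum over k = 0,...,7: E = 27/27 + 27/26 + 27/25 + ... + 27/21 + 27/20 = 9.28036.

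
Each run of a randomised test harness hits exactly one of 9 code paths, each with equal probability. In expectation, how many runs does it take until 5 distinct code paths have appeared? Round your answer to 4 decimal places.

With k distinct code paths already seen, the next new one arrives after an expected 9/(9-k) runs.
Sum over k = 0,...,4: E = 9/9 + 9/8 + 9/7 + 9/6 + 9/5 = 6.71071.

6.7107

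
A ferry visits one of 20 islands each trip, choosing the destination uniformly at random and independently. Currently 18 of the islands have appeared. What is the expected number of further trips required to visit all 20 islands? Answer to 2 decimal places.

The wait to go from k to k+1 distinct islands is geometric with mean 20/(20-k).
Sum over k = 18,...,19: E = 20/2 + 20/1 = 30.000.

30.00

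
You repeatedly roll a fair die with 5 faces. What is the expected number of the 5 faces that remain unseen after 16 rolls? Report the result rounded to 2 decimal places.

For each face, P(unseen after 16) = (4/5)^16 = 0.028.
By linearity of expectation, E[unseen] = 5·(4/5)^16 = 0.141.

0.14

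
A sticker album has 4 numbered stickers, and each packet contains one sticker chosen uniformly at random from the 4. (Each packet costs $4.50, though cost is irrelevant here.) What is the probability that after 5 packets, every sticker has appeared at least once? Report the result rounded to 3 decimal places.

0.234

Let A_i be the event that sticker i is missing after 5 packets. By inclusion–exclusion on the A_i,
P(all seen) = Σ_{j=0}^{4} (-1)^j C(4,j)((4-j)/4)^5
= 1.0000 - 0.9492 + 0.1875 - 0.0039 + 0.0000
= 0.2344.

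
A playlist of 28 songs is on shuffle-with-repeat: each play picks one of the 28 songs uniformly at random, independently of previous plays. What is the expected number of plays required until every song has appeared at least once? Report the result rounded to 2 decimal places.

109.96

After k distinct songs have appeared, the next play gives a new one with probability (28-k)/28, so the expected wait for the (k+1)-th is 28/(28-k).
E[T] = 28/28 + 28/27 + 28/26 + ... + 28/2 + 28/1 = 28·H_{28}.
H_{28} = 3.927, so E[T] = 109.961.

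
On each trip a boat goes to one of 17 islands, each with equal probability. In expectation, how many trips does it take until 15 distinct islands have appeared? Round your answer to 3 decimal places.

32.972

Going from k to k+1 distinct takes a geometric number of trips with mean 17/(17-k).
Sum over k = 0,...,14: E = 17/17 + 17/16 + 17/15 + ... + 17/4 + 17/3 = 32.9724.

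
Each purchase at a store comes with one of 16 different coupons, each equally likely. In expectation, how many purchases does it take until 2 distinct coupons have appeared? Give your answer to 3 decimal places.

2.067

Going from k to k+1 distinct takes a geometric number of purchases with mean 16/(16-k).
Sum over k = 0,...,1: E = 16/16 + 16/15 = 2.0667.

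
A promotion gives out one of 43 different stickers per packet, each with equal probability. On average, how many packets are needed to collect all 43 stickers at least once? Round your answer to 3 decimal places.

After k distinct stickers have appeared, the next packet gives a new one with probability (43-k)/43, so the expected wait for the (k+1)-th is 43/(43-k).
E[T] = 43/43 + 43/42 + 43/41 + ... + 43/2 + 43/1 = 43·H_{43}.
H_{43} = 4.3500, so E[T] = 187.0499.

187.050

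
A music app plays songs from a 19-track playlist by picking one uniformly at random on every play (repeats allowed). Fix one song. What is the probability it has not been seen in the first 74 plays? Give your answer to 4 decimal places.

Each play misses the fixed song with probability (19-1)/19 = 18/19, independently.
P(still missing after 74) = (18/19)^74 = 0.01830.

0.0183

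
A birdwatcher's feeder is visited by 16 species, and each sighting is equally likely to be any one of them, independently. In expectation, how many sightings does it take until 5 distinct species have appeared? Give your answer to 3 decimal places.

Going from k to k+1 distinct takes a geometric number of sightings with mean 16/(16-k).
Sum over k = 0,...,4: E = 16/16 + 16/15 + 16/14 + 16/13 + 16/12 = 5.7736.

5.774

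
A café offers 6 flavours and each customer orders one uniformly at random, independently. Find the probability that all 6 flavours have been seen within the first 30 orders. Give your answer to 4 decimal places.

Let A_i be the event that flavour i is missing after 30 orders. By inclusion–exclusion on the A_i,
P(all seen) = Σ_{j=0}^{6} (-1)^j C(6,j)((6-j)/6)^30
= 1.00000 - 0.02528 + 0.00008 - 0.00000 + 0.00000 - 0.00000 + 0.00000
= 0.97480.

0.9748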